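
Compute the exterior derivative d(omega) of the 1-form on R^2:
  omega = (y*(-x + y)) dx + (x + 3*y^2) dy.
d(omega) = (x - 2*y + 1) dx ∧ dy

For a 1-form omega = sum_i f_i dx_i, the exterior derivative is
  d(omega) = sum_{i < j} (∂f_j/∂x_i - ∂f_i/∂x_j) dx_i ∧ dx_j.
  coefficient of dx ∧ dy: ∂f_2/∂x - ∂f_1/∂y = ∂(x + 3*y^2)/∂x - ∂(y*(-x + y))/∂y = x - 2*y + 1
Assembling: d(omega) = (x - 2*y + 1) dx ∧ dy.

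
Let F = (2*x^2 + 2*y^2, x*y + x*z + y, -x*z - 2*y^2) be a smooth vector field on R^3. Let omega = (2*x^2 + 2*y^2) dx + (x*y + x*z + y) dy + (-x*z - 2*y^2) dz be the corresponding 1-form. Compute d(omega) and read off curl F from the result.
d(omega) = (-x - 4*y) dy ∧ dz + (z) dz ∧ dx + (-3*y + z) dx ∧ dy; curl F = (-x - 4*y, z, -3*y + z)

d omega = sum_{i<j} (∂f_j/∂x_i - ∂f_i/∂x_j) dx_i ∧ dx_j. Under the identification (dy ∧ dz, dz ∧ dx, dx ∧ dy) ↔ (e_x, e_y, e_z), the coefficients are exactly the components of curl F. Compute:
  ∂R/∂y - ∂Q/∂z = (-4*y) - (x) = -x - 4*y
  ∂P/∂z - ∂R/∂x = (0) - (-z) = z
  ∂Q/∂x - ∂P/∂y = (y + z) - (4*y) = -3*y + z.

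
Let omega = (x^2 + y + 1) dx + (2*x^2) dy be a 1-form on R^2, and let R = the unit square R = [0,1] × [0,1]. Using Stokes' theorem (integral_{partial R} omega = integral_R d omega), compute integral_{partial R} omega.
integral_(partial R) omega = 1

Stokes: integral_partial_R omega = integral_R d omega with d omega = (∂Q/∂x - ∂P/∂y) dx ∧ dy.
  ∂Q/∂x = 4*x
  ∂P/∂y = 1
  integrand = ∂Q/∂x - ∂P/∂y = 4*x - 1.
Integrating over R: integral_0^1 integral_0^1 (4*x - 1) dx dy = 1.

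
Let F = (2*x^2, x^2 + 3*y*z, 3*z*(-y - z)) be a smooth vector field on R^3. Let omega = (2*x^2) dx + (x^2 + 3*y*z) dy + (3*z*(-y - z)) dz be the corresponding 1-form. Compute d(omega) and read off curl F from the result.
d(omega) = (-3*y - 3*z) dy ∧ dz + (0) dz ∧ dx + (2*x) dx ∧ dy; curl F = (-3*y - 3*z, 0, 2*x)

d omega = sum_{i<j} (∂f_j/∂x_i - ∂f_i/∂x_j) dx_i ∧ dx_j. Under the identification (dy ∧ dz, dz ∧ dx, dx ∧ dy) ↔ (e_x, e_y, e_z), the coefficients are exactly the components of curl F. Compute:
  ∂R/∂y - ∂Q/∂z = (-3*z) - (3*y) = -3*y - 3*z
  ∂P/∂z - ∂R/∂x = (0) - (0) = 0
  ∂Q/∂x - ∂P/∂y = (2*x) - (0) = 2*x.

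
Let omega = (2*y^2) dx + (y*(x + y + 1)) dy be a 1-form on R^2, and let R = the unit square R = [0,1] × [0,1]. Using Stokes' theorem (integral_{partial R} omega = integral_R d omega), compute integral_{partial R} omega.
integral_(partial R) omega = -3/2

Stokes: integral_partial_R omega = integral_R d omega with d omega = (∂Q/∂x - ∂P/∂y) dx ∧ dy.
  ∂Q/∂x = y
  ∂P/∂y = 4*y
  integrand = ∂Q/∂x - ∂P/∂y = -3*y.
Integrating over R: integral_0^1 integral_0^1 (-3*y) dx dy = -3/2.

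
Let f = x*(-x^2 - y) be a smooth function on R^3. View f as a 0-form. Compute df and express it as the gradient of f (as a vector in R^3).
df = (-3*x^2 - y) dx + (-x) dy + (0) dz; grad f = (-3*x^2 - y, -x, 0)

For a 0-form f, d f = (∂f/∂x) dx + (∂f/∂y) dy + (∂f/∂z) dz. The components of the vector representation are exactly the entries of grad f in Cartesian coordinates:
  ∂f/∂x = -3*x^2 - y
  ∂f/∂y = -x
  ∂f/∂z = 0.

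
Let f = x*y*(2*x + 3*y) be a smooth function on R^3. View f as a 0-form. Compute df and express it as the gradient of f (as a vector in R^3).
df = (y*(4*x + 3*y)) dx + (2*x*(x + 3*y)) dy + (0) dz; grad f = (y*(4*x + 3*y), 2*x*(x + 3*y), 0)

For a 0-form f, d f = (∂f/∂x) dx + (∂f/∂y) dy + (∂f/∂z) dz. The components of the vector representation are exactly the entries of grad f in Cartesian coordinates:
  ∂f/∂x = y*(4*x + 3*y)
  ∂f/∂y = 2*x*(x + 3*y)
  ∂f/∂z = 0.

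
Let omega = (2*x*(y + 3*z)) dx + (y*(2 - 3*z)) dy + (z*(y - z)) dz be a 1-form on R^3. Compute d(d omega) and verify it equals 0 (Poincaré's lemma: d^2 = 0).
d(d omega) = 0

Step 1: d omega = sum_{i<j} (∂f_j/∂x_i - ∂f_i/∂x_j) dx_i ∧ dx_j:
  coeff of dx ∧ dy: -2*x
  coeff of dx ∧ dz: -6*x
  coeff of dy ∧ dz: 3*y + z
Step 2: Apply d again to each 2-form coefficient. The only possible 3-form in R^3 is dx ∧ dy ∧ dz, with coefficient
  ∂(coeff of dy∧dz)/∂x - ∂(coeff of dx∧dz)/∂y + ∂(coeff of dx∧dy)/∂z
  = ∂/∂x (3*y + z) - ∂/∂y (-6*x) + ∂/∂z (-2*x).
Each of these terms simplifies to sums of mixed partials that cancel in pairs. The result is 0 (by equality of mixed partials for smooth functions — Schwarz / Clairaut).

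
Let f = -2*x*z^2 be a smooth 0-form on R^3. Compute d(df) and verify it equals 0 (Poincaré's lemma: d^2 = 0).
d(df) = 0

Step 1: df = sum_i (∂f/∂x_i) dx_i = (-2*z^2) dx + (0) dy + (-4*x*z) dz.
Step 2: Apply d again. Using the 1-form formula, the coefficient of dx ∧ dy in d(df) is ∂^2 f/∂x ∂y - ∂^2 f/∂y ∂x = (0) - (0) = 0 (equality of mixed partials for smooth f).
Similarly for dx ∧ dz and dy ∧ dz — all coefficients vanish. So d(df) = 0.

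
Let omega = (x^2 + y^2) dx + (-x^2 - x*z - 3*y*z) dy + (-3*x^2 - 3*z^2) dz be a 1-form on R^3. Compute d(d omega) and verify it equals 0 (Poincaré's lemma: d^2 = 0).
d(d omega) = 0

Step 1: d omega = sum_{i<j} (∂f_j/∂x_i - ∂f_i/∂x_j) dx_i ∧ dx_j:
  coeff of dx ∧ dy: -2*x - 2*y - z
  coeff of dx ∧ dz: -6*x
  coeff of dy ∧ dz: x + 3*y
Step 2: Apply d again to each 2-form coefficient. The only possible 3-form in R^3 is dx ∧ dy ∧ dz, with coefficient
  ∂(coeff of dy∧dz)/∂x - ∂(coeff of dx∧dz)/∂y + ∂(coeff of dx∧dy)/∂z
  = ∂/∂x (x + 3*y) - ∂/∂y (-6*x) + ∂/∂z (-2*x - 2*y - z).
Each of these terms simplifies to sums of mixed partials that cancel in pairs. The result is 0 (by equality of mixed partials for smooth functions — Schwarz / Clairaut).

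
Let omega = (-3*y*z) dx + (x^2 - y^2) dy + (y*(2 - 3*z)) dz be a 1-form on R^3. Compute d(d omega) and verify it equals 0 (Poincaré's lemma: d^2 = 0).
d(d omega) = 0

Step 1: d omega = sum_{i<j} (∂f_j/∂x_i - ∂f_i/∂x_j) dx_i ∧ dx_j:
  coeff of dx ∧ dy: 2*x + 3*z
  coeff of dx ∧ dz: 3*y
  coeff of dy ∧ dz: 2 - 3*z
Step 2: Apply d again to each 2-form coefficient. The only possible 3-form in R^3 is dx ∧ dy ∧ dz, with coefficient
  ∂(coeff of dy∧dz)/∂x - ∂(coeff of dx∧dz)/∂y + ∂(coeff of dx∧dy)/∂z
  = ∂/∂x (2 - 3*z) - ∂/∂y (3*y) + ∂/∂z (2*x + 3*z).
Each of these terms simplifies to sums of mixed partials that cancel in pairs. The result is 0 (by equality of mixed partials for smooth functions — Schwarz / Clairaut).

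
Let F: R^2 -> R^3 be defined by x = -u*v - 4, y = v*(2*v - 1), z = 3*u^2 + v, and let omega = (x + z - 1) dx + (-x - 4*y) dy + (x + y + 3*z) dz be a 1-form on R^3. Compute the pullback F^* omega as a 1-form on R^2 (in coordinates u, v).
F^* omega = (54*u^3 - 9*u^2*v + 13*u*v^2 + 12*u*v - 24*u - v^2 + 5*v) du + (-3*u^3 + u^2*v + 9*u^2 + 4*u*v^2 - 3*u*v + 5*u - 32*v^3 + 26*v^2 + 14*v - 8) dv

Using F^*(f dg) = (f ∘ F) d(g ∘ F), substitute each coordinate x_i by F_i(u, v) in f_i, and replace dx_i by d F_i = (∂F_i/∂u) du + (∂F_i/∂v) dv.
  For the x component: f_1(F) = 3*u^2 - u*v + v - 5; d F_1 = (-v) du + (-u) dv
  For the y component: f_2(F) = u*v - 8*v^2 + 4*v + 4; d F_2 = (0) du + (4*v - 1) dv
  For the z component: f_3(F) = 9*u^2 - u*v + 2*v^2 + 2*v - 4; d F_3 = (6*u) du + (1) dv
Combining and collecting du, dv coefficients:
  coeff of du: 54*u^3 - 9*u^2*v + 13*u*v^2 + 12*u*v - 24*u - v^2 + 5*v
  coeff of dv: -3*u^3 + u^2*v + 9*u^2 + 4*u*v^2 - 3*u*v + 5*u - 32*v^3 + 26*v^2 + 14*v - 8
F^* omega = (54*u^3 - 9*u^2*v + 13*u*v^2 + 12*u*v - 24*u - v^2 + 5*v) du + (-3*u^3 + u^2*v + 9*u^2 + 4*u*v^2 - 3*u*v + 5*u - 32*v^3 + 26*v^2 + 14*v - 8) dv.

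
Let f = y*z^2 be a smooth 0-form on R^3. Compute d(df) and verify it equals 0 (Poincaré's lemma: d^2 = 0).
d(df) = 0

Step 1: df = sum_i (∂f/∂x_i) dx_i = (0) dx + (z^2) dy + (2*y*z) dz.
Step 2: Apply d again. Using the 1-form formula, the coefficient of dx ∧ dy in d(df) is ∂^2 f/∂x ∂y - ∂^2 f/∂y ∂x = (0) - (0) = 0 (equality of mixed partials for smooth f).
Similarly for dx ∧ dz and dy ∧ dz — all coefficients vanish. So d(df) = 0.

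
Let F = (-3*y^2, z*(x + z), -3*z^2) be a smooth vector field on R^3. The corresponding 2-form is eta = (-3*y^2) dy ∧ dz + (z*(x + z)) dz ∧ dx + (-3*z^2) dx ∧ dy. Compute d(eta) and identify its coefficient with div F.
d(eta) = (-6*z) dx ∧ dy ∧ dz; div F = -6*z

For a 2-form in R^3 of the form above, applying d gives a 3-form with coefficient ∂P/∂x + ∂Q/∂y + ∂R/∂z:
  ∂P/∂x = 0
  ∂Q/∂y = 0
  ∂R/∂z = -6*z
Sum = -6*z, which is exactly div F.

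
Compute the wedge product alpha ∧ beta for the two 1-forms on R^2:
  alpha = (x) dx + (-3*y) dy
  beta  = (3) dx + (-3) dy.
alpha ∧ beta = (-3*x + 9*y) dx ∧ dy

Distribute the wedge, using dx_i ∧ dx_j = -dx_j ∧ dx_i and dx_i ∧ dx_i = 0. For each pair (i, j) with i < j, the coefficient of dx_i ∧ dx_j in alpha ∧ beta is (alpha_i * beta_j - alpha_j * beta_i). Collecting: alpha ∧ beta = (-3*x + 9*y) dx ∧ dy.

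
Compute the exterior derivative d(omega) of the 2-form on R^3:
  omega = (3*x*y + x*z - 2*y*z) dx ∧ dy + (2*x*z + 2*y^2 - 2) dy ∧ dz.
d(omega) = (x - 2*y + 2*z) dx ∧ dy ∧ dz

For a 2-form omega = sum_{i<j} g_{ij} dx_i ∧ dx_j, the exterior derivative is
  d(omega) = sum_{i<j} d(g_{ij}) ∧ dx_i ∧ dx_j = sum_{i<j, k} (∂g_{ij}/∂x_k) dx_k ∧ dx_i ∧ dx_j.
Expand each term, using dx_k ∧ dx_i ∧ dx_j = sgn(permutation) dx_{(a)} ∧ dx_{(b)} ∧ dx_{(c)} with (a < b < c) sorted:
  d(3*x*y + x*z - 2*y*z) includes (∂/∂z)(3*x*y + x*z - 2*y*z) dz = (x - 2*y) dz, which multiplied by dx ∧ dy gives (x - 2*y) dx ∧ dy ∧ dz
  d(2*x*z + 2*y^2 - 2) includes (∂/∂x)(2*x*z + 2*y^2 - 2) dx = (2*z) dx, which multiplied by dy ∧ dz gives (2*z) dx ∧ dy ∧ dz
Collecting like 3-forms: d(omega) = (x - 2*y + 2*z) dx ∧ dy ∧ dz.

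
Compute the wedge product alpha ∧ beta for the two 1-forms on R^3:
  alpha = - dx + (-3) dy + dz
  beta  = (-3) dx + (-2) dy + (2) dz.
alpha ∧ beta = (-7) dx ∧ dy + (1) dx ∧ dz + (-4) dy ∧ dz

Distribute the wedge, using dx_i ∧ dx_j = -dx_j ∧ dx_i and dx_i ∧ dx_i = 0. For each pair (i, j) with i < j, the coefficient of dx_i ∧ dx_j in alpha ∧ beta is (alpha_i * beta_j - alpha_j * beta_i). Collecting: alpha ∧ beta = (-7) dx ∧ dy + (1) dx ∧ dz + (-4) dy ∧ dz.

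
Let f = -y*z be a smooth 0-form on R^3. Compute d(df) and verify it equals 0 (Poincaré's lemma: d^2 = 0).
d(df) = 0

Step 1: df = sum_i (∂f/∂x_i) dx_i = (0) dx + (-z) dy + (-y) dz.
Step 2: Apply d again. Using the 1-form formula, the coefficient of dx ∧ dy in d(df) is ∂^2 f/∂x ∂y - ∂^2 f/∂y ∂x = (0) - (0) = 0 (equality of mixed partials for smooth f).
Similarly for dx ∧ dz and dy ∧ dz — all coefficients vanish. So d(df) = 0.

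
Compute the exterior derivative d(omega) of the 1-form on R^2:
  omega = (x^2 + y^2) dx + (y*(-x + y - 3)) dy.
d(omega) = (-3*y) dx ∧ dy

For a 1-form omega = sum_i f_i dx_i, the exterior derivative is
  d(omega) = sum_{i < j} (∂f_j/∂x_i - ∂f_i/∂x_j) dx_i ∧ dx_j.
  coefficient of dx ∧ dy: ∂f_2/∂x - ∂f_1/∂y = ∂(y*(-x + y - 3))/∂x - ∂(x^2 + y^2)/∂y = -3*y
Assembling: d(omega) = (-3*y) dx ∧ dy.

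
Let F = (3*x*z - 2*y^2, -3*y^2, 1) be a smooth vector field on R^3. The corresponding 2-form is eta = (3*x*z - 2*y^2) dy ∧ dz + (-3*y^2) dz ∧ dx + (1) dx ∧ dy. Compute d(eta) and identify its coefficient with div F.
d(eta) = (-6*y + 3*z) dx ∧ dy ∧ dz; div F = -6*y + 3*z

For a 2-form in R^3 of the form above, applying d gives a 3-form with coefficient ∂P/∂x + ∂Q/∂y + ∂R/∂z:
  ∂P/∂x = 3*z
  ∂Q/∂y = -6*y
  ∂R/∂z = 0
Sum = -6*y + 3*z, which is exactly div F.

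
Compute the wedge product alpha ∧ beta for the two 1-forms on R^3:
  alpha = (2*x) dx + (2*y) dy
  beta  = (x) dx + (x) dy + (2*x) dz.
alpha ∧ beta = (2*x*(x - y)) dx ∧ dy + (4*x^2) dx ∧ dz + (4*x*y) dy ∧ dz

Distribute the wedge, using dx_i ∧ dx_j = -dx_j ∧ dx_i and dx_i ∧ dx_i = 0. For each pair (i, j) with i < j, the coefficient of dx_i ∧ dx_j in alpha ∧ beta is (alpha_i * beta_j - alpha_j * beta_i). Collecting: alpha ∧ beta = (2*x*(x - y)) dx ∧ dy + (4*x^2) dx ∧ dz + (4*x*y) dy ∧ dz.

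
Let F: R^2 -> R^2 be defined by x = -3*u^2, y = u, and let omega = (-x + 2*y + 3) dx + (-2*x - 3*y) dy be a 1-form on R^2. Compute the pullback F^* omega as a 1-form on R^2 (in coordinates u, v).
F^* omega = (3*u*(-6*u^2 - 2*u - 7)) du

Using F^*(f dg) = (f ∘ F) d(g ∘ F), substitute each coordinate x_i by F_i(u, v) in f_i, and replace dx_i by d F_i = (∂F_i/∂u) du + (∂F_i/∂v) dv.
  For the x component: f_1(F) = 3*u^2 + 2*u + 3; d F_1 = (-6*u) du + (0) dv
  For the y component: f_2(F) = 3*u*(2*u - 1); d F_2 = (1) du + (0) dv
Combining and collecting du, dv coefficients:
  coeff of du: 3*u*(-6*u^2 - 2*u - 7)
  coeff of dv: 0
F^* omega = (3*u*(-6*u^2 - 2*u - 7)) du.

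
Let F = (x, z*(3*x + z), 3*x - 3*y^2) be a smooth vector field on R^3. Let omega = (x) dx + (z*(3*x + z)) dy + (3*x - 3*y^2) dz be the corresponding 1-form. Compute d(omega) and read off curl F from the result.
d(omega) = (-3*x - 6*y - 2*z) dy ∧ dz + (-3) dz ∧ dx + (3*z) dx ∧ dy; curl F = (-3*x - 6*y - 2*z, -3, 3*z)

d omega = sum_{i<j} (∂f_j/∂x_i - ∂f_i/∂x_j) dx_i ∧ dx_j. Under the identification (dy ∧ dz, dz ∧ dx, dx ∧ dy) ↔ (e_x, e_y, e_z), the coefficients are exactly the components of curl F. Compute:
  ∂R/∂y - ∂Q/∂z = (-6*y) - (3*x + 2*z) = -3*x - 6*y - 2*z
  ∂P/∂z - ∂R/∂x = (0) - (3) = -3
  ∂Q/∂x - ∂P/∂y = (3*z) - (0) = 3*z.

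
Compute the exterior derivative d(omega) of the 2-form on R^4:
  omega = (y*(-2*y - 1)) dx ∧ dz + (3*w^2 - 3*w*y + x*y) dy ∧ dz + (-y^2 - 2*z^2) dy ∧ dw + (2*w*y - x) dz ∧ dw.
d(omega) = (5*y + 1) dx ∧ dy ∧ dz + (8*w - 3*y + 4*z) dy ∧ dz ∧ dw + (-1) dx ∧ dz ∧ dw

For a 2-form omega = sum_{i<j} g_{ij} dx_i ∧ dx_j, the exterior derivative is
  d(omega) = sum_{i<j} d(g_{ij}) ∧ dx_i ∧ dx_j = sum_{i<j, k} (∂g_{ij}/∂x_k) dx_k ∧ dx_i ∧ dx_j.
Expand each term, using dx_k ∧ dx_i ∧ dx_j = sgn(permutation) dx_{(a)} ∧ dx_{(b)} ∧ dx_{(c)} with (a < b < c) sorted:
  d(y*(-2*y - 1)) includes (∂/∂y)(y*(-2*y - 1)) dy = (-4*y - 1) dy, which multiplied by dx ∧ dz gives (4*y + 1) dx ∧ dy ∧ dz
  d(3*w^2 - 3*w*y + x*y) includes (∂/∂x)(3*w^2 - 3*w*y + x*y) dx = (y) dx, which multiplied by dy ∧ dz gives (y) dx ∧ dy ∧ dz
  d(3*w^2 - 3*w*y + x*y) includes (∂/∂w)(3*w^2 - 3*w*y + x*y) dw = (6*w - 3*y) dw, which multiplied by dy ∧ dz gives (6*w - 3*y) dy ∧ dz ∧ dw
  d(-y^2 - 2*z^2) includes (∂/∂z)(-y^2 - 2*z^2) dz = (-4*z) dz, which multiplied by dy ∧ dw gives (4*z) dy ∧ dz ∧ dw
  d(2*w*y - x) includes (∂/∂x)(2*w*y - x) dx = (-1) dx, which multiplied by dz ∧ dw gives (-1) dx ∧ dz ∧ dw
  d(2*w*y - x) includes (∂/∂y)(2*w*y - x) dy = (2*w) dy, which multiplied by dz ∧ dw gives (2*w) dy ∧ dz ∧ dw
Collecting like 3-forms: d(omega) = (5*y + 1) dx ∧ dy ∧ dz + (8*w - 3*y + 4*z) dy ∧ dz ∧ dw + (-1) dx ∧ dz ∧ dw.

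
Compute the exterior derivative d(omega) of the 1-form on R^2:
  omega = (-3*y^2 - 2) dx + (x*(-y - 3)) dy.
d(omega) = (5*y - 3) dx ∧ dy

For a 1-form omega = sum_i f_i dx_i, the exterior derivative is
  d(omega) = sum_{i < j} (∂f_j/∂x_i - ∂f_i/∂x_j) dx_i ∧ dx_j.
  coefficient of dx ∧ dy: ∂f_2/∂x - ∂f_1/∂y = ∂(x*(-y - 3))/∂x - ∂(-3*y^2 - 2)/∂y = 5*y - 3
Assembling: d(omega) = (5*y - 3) dx ∧ dy.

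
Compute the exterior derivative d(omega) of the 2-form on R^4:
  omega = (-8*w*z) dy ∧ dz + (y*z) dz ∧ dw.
d(omega) = (-7*z) dy ∧ dz ∧ dw

For a 2-form omega = sum_{i<j} g_{ij} dx_i ∧ dx_j, the exterior derivative is
  d(omega) = sum_{i<j} d(g_{ij}) ∧ dx_i ∧ dx_j = sum_{i<j, k} (∂g_{ij}/∂x_k) dx_k ∧ dx_i ∧ dx_j.
Expand each term, using dx_k ∧ dx_i ∧ dx_j = sgn(permutation) dx_{(a)} ∧ dx_{(b)} ∧ dx_{(c)} with (a < b < c) sorted:
  d(-8*w*z) includes (∂/∂w)(-8*w*z) dw = (-8*z) dw, which multiplied by dy ∧ dz gives (-8*z) dy ∧ dz ∧ dw
  d(y*z) includes (∂/∂y)(y*z) dy = (z) dy, which multiplied by dz ∧ dw gives (z) dy ∧ dz ∧ dw
Collecting like 3-forms: d(omega) = (-7*z) dy ∧ dz ∧ dw.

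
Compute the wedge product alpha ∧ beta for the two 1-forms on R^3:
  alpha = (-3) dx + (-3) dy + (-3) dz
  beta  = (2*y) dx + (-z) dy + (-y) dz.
alpha ∧ beta = (6*y + 3*z) dx ∧ dy + (9*y) dx ∧ dz + (3*y - 3*z) dy ∧ dz

Distribute the wedge, using dx_i ∧ dx_j = -dx_j ∧ dx_i and dx_i ∧ dx_i = 0. For each pair (i, j) with i < j, the coefficient of dx_i ∧ dx_j in alpha ∧ beta is (alpha_i * beta_j - alpha_j * beta_i). Collecting: alpha ∧ beta = (6*y + 3*z) dx ∧ dy + (9*y) dx ∧ dz + (3*y - 3*z) dy ∧ dz.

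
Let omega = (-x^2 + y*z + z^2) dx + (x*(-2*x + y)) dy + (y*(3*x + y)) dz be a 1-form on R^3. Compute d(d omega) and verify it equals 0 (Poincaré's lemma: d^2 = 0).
d(d omega) = 0

Step 1: d omega = sum_{i<j} (∂f_j/∂x_i - ∂f_i/∂x_j) dx_i ∧ dx_j:
  coeff of dx ∧ dy: -4*x + y - z
  coeff of dx ∧ dz: 2*y - 2*z
  coeff of dy ∧ dz: 3*x + 2*y
Step 2: Apply d again to each 2-form coefficient. The only possible 3-form in R^3 is dx ∧ dy ∧ dz, with coefficient
  ∂(coeff of dy∧dz)/∂x - ∂(coeff of dx∧dz)/∂y + ∂(coeff of dx∧dy)/∂z
  = ∂/∂x (3*x + 2*y) - ∂/∂y (2*y - 2*z) + ∂/∂z (-4*x + y - z).
Each of these terms simplifies to sums of mixed partials that cancel in pairs. The result is 0 (by equality of mixed partials for smooth functions — Schwarz / Clairaut).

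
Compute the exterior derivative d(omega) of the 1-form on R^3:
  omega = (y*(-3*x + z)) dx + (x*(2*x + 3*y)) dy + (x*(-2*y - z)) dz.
d(omega) = (7*x + 3*y - z) dx ∧ dy + (-3*y - z) dx ∧ dz + (-2*x) dy ∧ dz

For a 1-form omega = sum_i f_i dx_i, the exterior derivative is
  d(omega) = sum_{i < j} (∂f_j/∂x_i - ∂f_i/∂x_j) dx_i ∧ dx_j.
  coefficient of dx ∧ dy: ∂f_2/∂x - ∂f_1/∂y = ∂(x*(2*x + 3*y))/∂x - ∂(y*(-3*x + z))/∂y = 7*x + 3*y - z
  coefficient of dx ∧ dz: ∂f_3/∂x - ∂f_1/∂z = ∂(x*(-2*y - z))/∂x - ∂(y*(-3*x + z))/∂z = -3*y - z
  coefficient of dy ∧ dz: ∂f_3/∂y - ∂f_2/∂z = ∂(x*(-2*y - z))/∂y - ∂(x*(2*x + 3*y))/∂z = -2*x
Assembling: d(omega) = (7*x + 3*y - z) dx ∧ dy + (-3*y - z) dx ∧ dz + (-2*x) dy ∧ dz.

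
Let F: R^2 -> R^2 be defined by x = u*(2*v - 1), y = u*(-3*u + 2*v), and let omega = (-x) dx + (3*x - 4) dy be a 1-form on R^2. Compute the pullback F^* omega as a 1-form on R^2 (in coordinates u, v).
F^* omega = (-36*u^2*v + 18*u^2 + 8*u*v^2 - 2*u*v + 23*u - 8*v) du + (4*u*(2*u*v - u - 2)) dv

Using F^*(f dg) = (f ∘ F) d(g ∘ F), substitute each coordinate x_i by F_i(u, v) in f_i, and replace dx_i by d F_i = (∂F_i/∂u) du + (∂F_i/∂v) dv.
  For the x component: f_1(F) = u*(1 - 2*v); d F_1 = (2*v - 1) du + (2*u) dv
  For the y component: f_2(F) = 6*u*v - 3*u - 4; d F_2 = (-6*u + 2*v) du + (2*u) dv
Combining and collecting du, dv coefficients:
  coeff of du: -36*u^2*v + 18*u^2 + 8*u*v^2 - 2*u*v + 23*u - 8*v
  coeff of dv: 4*u*(2*u*v - u - 2)
F^* omega = (-36*u^2*v + 18*u^2 + 8*u*v^2 - 2*u*v + 23*u - 8*v) du + (4*u*(2*u*v - u - 2)) dv.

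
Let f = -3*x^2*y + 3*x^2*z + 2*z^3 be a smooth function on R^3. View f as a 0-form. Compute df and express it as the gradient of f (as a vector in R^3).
df = (6*x*(-y + z)) dx + (-3*x^2) dy + (3*x^2 + 6*z^2) dz; grad f = (6*x*(-y + z), -3*x^2, 3*x^2 + 6*z^2)

For a 0-form f, d f = (∂f/∂x) dx + (∂f/∂y) dy + (∂f/∂z) dz. The components of the vector representation are exactly the entries of grad f in Cartesian coordinates:
  ∂f/∂x = 6*x*(-y + z)
  ∂f/∂y = -3*x^2
  ∂f/∂z = 3*x^2 + 6*z^2.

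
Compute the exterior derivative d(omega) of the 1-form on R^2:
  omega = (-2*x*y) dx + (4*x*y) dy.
d(omega) = (2*x + 4*y) dx ∧ dy

For a 1-form omega = sum_i f_i dx_i, the exterior derivative is
  d(omega) = sum_{i < j} (∂f_j/∂x_i - ∂f_i/∂x_j) dx_i ∧ dx_j.
  coefficient of dx ∧ dy: ∂f_2/∂x - ∂f_1/∂y = ∂(4*x*y)/∂x - ∂(-2*x*y)/∂y = 2*x + 4*y
Assembling: d(omega) = (2*x + 4*y) dx ∧ dy.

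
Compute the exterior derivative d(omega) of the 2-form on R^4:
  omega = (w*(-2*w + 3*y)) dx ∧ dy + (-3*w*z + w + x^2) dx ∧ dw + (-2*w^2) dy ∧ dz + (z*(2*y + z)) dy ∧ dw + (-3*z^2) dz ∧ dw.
d(omega) = (-4*w + 3*y) dx ∧ dy ∧ dw + (3*w) dx ∧ dz ∧ dw + (-4*w - 2*y - 2*z) dy ∧ dz ∧ dw

For a 2-form omega = sum_{i<j} g_{ij} dx_i ∧ dx_j, the exterior derivative is
  d(omega) = sum_{i<j} d(g_{ij}) ∧ dx_i ∧ dx_j = sum_{i<j, k} (∂g_{ij}/∂x_k) dx_k ∧ dx_i ∧ dx_j.
Expand each term, using dx_k ∧ dx_i ∧ dx_j = sgn(permutation) dx_{(a)} ∧ dx_{(b)} ∧ dx_{(c)} with (a < b < c) sorted:
  d(w*(-2*w + 3*y)) includes (∂/∂w)(w*(-2*w + 3*y)) dw = (-4*w + 3*y) dw, which multiplied by dx ∧ dy gives (-4*w + 3*y) dx ∧ dy ∧ dw
  d(-3*w*z + w + x^2) includes (∂/∂z)(-3*w*z + w + x^2) dz = (-3*w) dz, which multiplied by dx ∧ dw gives (3*w) dx ∧ dz ∧ dw
  d(-2*w^2) includes (∂/∂w)(-2*w^2) dw = (-4*w) dw, which multiplied by dy ∧ dz gives (-4*w) dy ∧ dz ∧ dw
  d(z*(2*y + z)) includes (∂/∂z)(z*(2*y + z)) dz = (2*y + 2*z) dz, which multiplied by dy ∧ dw gives (-2*y - 2*z) dy ∧ dz ∧ dw
Collecting like 3-forms: d(omega) = (-4*w + 3*y) dx ∧ dy ∧ dw + (3*w) dx ∧ dz ∧ dw + (-4*w - 2*y - 2*z) dy ∧ dz ∧ dw.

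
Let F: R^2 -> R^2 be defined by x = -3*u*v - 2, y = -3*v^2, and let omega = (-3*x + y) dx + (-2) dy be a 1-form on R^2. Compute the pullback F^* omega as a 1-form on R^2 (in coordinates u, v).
F^* omega = (9*v*(-3*u*v + v^2 - 2)) du + (-27*u^2*v + 9*u*v^2 - 18*u + 12*v) dv

Using F^*(f dg) = (f ∘ F) d(g ∘ F), substitute each coordinate x_i by F_i(u, v) in f_i, and replace dx_i by d F_i = (∂F_i/∂u) du + (∂F_i/∂v) dv.
  For the x component: f_1(F) = 9*u*v - 3*v^2 + 6; d F_1 = (-3*v) du + (-3*u) dv
  For the y component: f_2(F) = -2; d F_2 = (0) du + (-6*v) dv
Combining and collecting du, dv coefficients:
  coeff of du: 9*v*(-3*u*v + v^2 - 2)
  coeff of dv: -27*u^2*v + 9*u*v^2 - 18*u + 12*v
F^* omega = (9*v*(-3*u*v + v^2 - 2)) du + (-27*u^2*v + 9*u*v^2 - 18*u + 12*v) dv.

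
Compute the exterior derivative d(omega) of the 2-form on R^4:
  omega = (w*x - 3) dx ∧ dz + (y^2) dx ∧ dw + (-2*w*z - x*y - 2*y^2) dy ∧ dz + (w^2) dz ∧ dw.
d(omega) = (x) dx ∧ dz ∧ dw + (-2*y) dx ∧ dy ∧ dw + (-y) dx ∧ dy ∧ dz + (-2*z) dy ∧ dz ∧ dw

For a 2-form omega = sum_{i<j} g_{ij} dx_i ∧ dx_j, the exterior derivative is
  d(omega) = sum_{i<j} d(g_{ij}) ∧ dx_i ∧ dx_j = sum_{i<j, k} (∂g_{ij}/∂x_k) dx_k ∧ dx_i ∧ dx_j.
Expand each term, using dx_k ∧ dx_i ∧ dx_j = sgn(permutation) dx_{(a)} ∧ dx_{(b)} ∧ dx_{(c)} with (a < b < c) sorted:
  d(w*x - 3) includes (∂/∂w)(w*x - 3) dw = (x) dw, which multiplied by dx ∧ dz gives (x) dx ∧ dz ∧ dw
  d(y^2) includes (∂/∂y)(y^2) dy = (2*y) dy, which multiplied by dx ∧ dw gives (-2*y) dx ∧ dy ∧ dw
  d(-2*w*z - x*y - 2*y^2) includes (∂/∂x)(-2*w*z - x*y - 2*y^2) dx = (-y) dx, which multiplied by dy ∧ dz gives (-y) dx ∧ dy ∧ dz
  d(-2*w*z - x*y - 2*y^2) includes (∂/∂w)(-2*w*z - x*y - 2*y^2) dw = (-2*z) dw, which multiplied by dy ∧ dz gives (-2*z) dy ∧ dz ∧ dw
Collecting like 3-forms: d(omega) = (x) dx ∧ dz ∧ dw + (-2*y) dx ∧ dy ∧ dw + (-y) dx ∧ dy ∧ dz + (-2*z) dy ∧ dz ∧ dw.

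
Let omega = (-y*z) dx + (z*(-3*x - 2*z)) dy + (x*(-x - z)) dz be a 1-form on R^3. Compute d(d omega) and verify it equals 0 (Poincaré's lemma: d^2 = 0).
d(d omega) = 0

Step 1: d omega = sum_{i<j} (∂f_j/∂x_i - ∂f_i/∂x_j) dx_i ∧ dx_j:
  coeff of dx ∧ dy: -2*z
  coeff of dx ∧ dz: -2*x + y - z
  coeff of dy ∧ dz: 3*x + 4*z
Step 2: Apply d again to each 2-form coefficient. The only possible 3-form in R^3 is dx ∧ dy ∧ dz, with coefficient
  ∂(coeff of dy∧dz)/∂x - ∂(coeff of dx∧dz)/∂y + ∂(coeff of dx∧dy)/∂z
  = ∂/∂x (3*x + 4*z) - ∂/∂y (-2*x + y - z) + ∂/∂z (-2*z).
Each of these terms simplifies to sums of mixed partials that cancel in pairs. The result is 0 (by equality of mixed partials for smooth functions — Schwarz / Clairaut).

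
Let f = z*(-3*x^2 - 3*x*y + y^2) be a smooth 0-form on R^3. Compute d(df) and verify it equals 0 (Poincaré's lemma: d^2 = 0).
d(df) = 0

Step 1: df = sum_i (∂f/∂x_i) dx_i = (3*z*(-2*x - y)) dx + (z*(-3*x + 2*y)) dy + (-3*x^2 - 3*x*y + y^2) dz.
Step 2: Apply d again. Using the 1-form formula, the coefficient of dx ∧ dy in d(df) is ∂^2 f/∂x ∂y - ∂^2 f/∂y ∂x = (-3*z) - (-3*z) = 0 (equality of mixed partials for smooth f).
Similarly for dx ∧ dz and dy ∧ dz — all coefficients vanish. So d(df) = 0.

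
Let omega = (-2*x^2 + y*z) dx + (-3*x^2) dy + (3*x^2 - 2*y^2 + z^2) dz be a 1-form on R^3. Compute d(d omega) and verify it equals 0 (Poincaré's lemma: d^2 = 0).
d(d omega) = 0

Step 1: d omega = sum_{i<j} (∂f_j/∂x_i - ∂f_i/∂x_j) dx_i ∧ dx_j:
  coeff of dx ∧ dy: -6*x - z
  coeff of dx ∧ dz: 6*x - y
  coeff of dy ∧ dz: -4*y
Step 2: Apply d again to each 2-form coefficient. The only possible 3-form in R^3 is dx ∧ dy ∧ dz, with coefficient
  ∂(coeff of dy∧dz)/∂x - ∂(coeff of dx∧dz)/∂y + ∂(coeff of dx∧dy)/∂z
  = ∂/∂x (-4*y) - ∂/∂y (6*x - y) + ∂/∂z (-6*x - z).
Each of these terms simplifies to sums of mixed partials that cancel in pairs. The result is 0 (by equality of mixed partials for smooth functions — Schwarz / Clairaut).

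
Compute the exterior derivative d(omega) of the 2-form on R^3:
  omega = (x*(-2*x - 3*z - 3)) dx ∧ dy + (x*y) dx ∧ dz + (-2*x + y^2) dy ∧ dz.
d(omega) = (-4*x - 2) dx ∧ dy ∧ dz

For a 2-form omega = sum_{i<j} g_{ij} dx_i ∧ dx_j, the exterior derivative is
  d(omega) = sum_{i<j} d(g_{ij}) ∧ dx_i ∧ dx_j = sum_{i<j, k} (∂g_{ij}/∂x_k) dx_k ∧ dx_i ∧ dx_j.
Expand each term, using dx_k ∧ dx_i ∧ dx_j = sgn(permutation) dx_{(a)} ∧ dx_{(b)} ∧ dx_{(c)} with (a < b < c) sorted:
  d(x*(-2*x - 3*z - 3)) includes (∂/∂z)(x*(-2*x - 3*z - 3)) dz = (-3*x) dz, which multiplied by dx ∧ dy gives (-3*x) dx ∧ dy ∧ dz
  d(x*y) includes (∂/∂y)(x*y) dy = (x) dy, which multiplied by dx ∧ dz gives (-x) dx ∧ dy ∧ dz
  d(-2*x + y^2) includes (∂/∂x)(-2*x + y^2) dx = (-2) dx, which multiplied by dy ∧ dz gives (-2) dx ∧ dy ∧ dz
Collecting like 3-forms: d(omega) = (-4*x - 2) dx ∧ dy ∧ dz.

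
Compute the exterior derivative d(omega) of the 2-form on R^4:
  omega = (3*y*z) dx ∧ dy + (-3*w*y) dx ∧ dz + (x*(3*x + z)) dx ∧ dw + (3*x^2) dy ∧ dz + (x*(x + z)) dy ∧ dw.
d(omega) = (3*w + 6*x + 3*y) dx ∧ dy ∧ dz + (-x - 3*y) dx ∧ dz ∧ dw + (2*x + z) dx ∧ dy ∧ dw + (-x) dy ∧ dz ∧ dw

For a 2-form omega = sum_{i<j} g_{ij} dx_i ∧ dx_j, the exterior derivative is
  d(omega) = sum_{i<j} d(g_{ij}) ∧ dx_i ∧ dx_j = sum_{i<j, k} (∂g_{ij}/∂x_k) dx_k ∧ dx_i ∧ dx_j.
Expand each term, using dx_k ∧ dx_i ∧ dx_j = sgn(permutation) dx_{(a)} ∧ dx_{(b)} ∧ dx_{(c)} with (a < b < c) sorted:
  d(3*y*z) includes (∂/∂z)(3*y*z) dz = (3*y) dz, which multiplied by dx ∧ dy gives (3*y) dx ∧ dy ∧ dz
  d(-3*w*y) includes (∂/∂y)(-3*w*y) dy = (-3*w) dy, which multiplied by dx ∧ dz gives (3*w) dx ∧ dy ∧ dz
  d(-3*w*y) includes (∂/∂w)(-3*w*y) dw = (-3*y) dw, which multiplied by dx ∧ dz gives (-3*y) dx ∧ dz ∧ dw
  d(x*(3*x + z)) includes (∂/∂z)(x*(3*x + z)) dz = (x) dz, which multiplied by dx ∧ dw gives (-x) dx ∧ dz ∧ dw
  d(3*x^2) includes (∂/∂x)(3*x^2) dx = (6*x) dx, which multiplied by dy ∧ dz gives (6*x) dx ∧ dy ∧ dz
  d(x*(x + z)) includes (∂/∂x)(x*(x + z)) dx = (2*x + z) dx, which multiplied by dy ∧ dw gives (2*x + z) dx ∧ dy ∧ dw
  d(x*(x + z)) includes (∂/∂z)(x*(x + z)) dz = (x) dz, which multiplied by dy ∧ dw gives (-x) dy ∧ dz ∧ dw
Collecting like 3-forms: d(omega) = (3*w + 6*x + 3*y) dx ∧ dy ∧ dz + (-x - 3*y) dx ∧ dz ∧ dw + (2*x + z) dx ∧ dy ∧ dw + (-x) dy ∧ dz ∧ dw.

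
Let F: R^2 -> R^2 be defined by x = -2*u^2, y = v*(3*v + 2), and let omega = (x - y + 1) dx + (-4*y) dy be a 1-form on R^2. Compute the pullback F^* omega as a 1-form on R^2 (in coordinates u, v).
F^* omega = (4*u*(2*u^2 + 3*v^2 + 2*v - 1)) du + (8*v*(-9*v^2 - 9*v - 2)) dv

Using F^*(f dg) = (f ∘ F) d(g ∘ F), substitute each coordinate x_i by F_i(u, v) in f_i, and replace dx_i by d F_i = (∂F_i/∂u) du + (∂F_i/∂v) dv.
  For the x component: f_1(F) = -2*u^2 - 3*v^2 - 2*v + 1; d F_1 = (-4*u) du + (0) dv
  For the y component: f_2(F) = 4*v*(-3*v - 2); d F_2 = (0) du + (6*v + 2) dv
Combining and collecting du, dv coefficients:
  coeff of du: 4*u*(2*u^2 + 3*v^2 + 2*v - 1)
  coeff of dv: 8*v*(-9*v^2 - 9*v - 2)
F^* omega = (4*u*(2*u^2 + 3*v^2 + 2*v - 1)) du + (8*v*(-9*v^2 - 9*v - 2)) dv.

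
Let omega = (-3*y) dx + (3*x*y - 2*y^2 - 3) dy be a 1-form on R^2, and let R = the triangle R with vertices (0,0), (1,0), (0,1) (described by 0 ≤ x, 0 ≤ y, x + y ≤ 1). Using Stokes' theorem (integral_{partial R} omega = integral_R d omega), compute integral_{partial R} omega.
integral_(partial R) omega = 2

Stokes: integral_partial_R omega = integral_R d omega with d omega = (∂Q/∂x - ∂P/∂y) dx ∧ dy.
  ∂Q/∂x = 3*y
  ∂P/∂y = -3
  integrand = ∂Q/∂x - ∂P/∂y = 3*y + 3.
Integrating over R: integral_0^1 integral_0^{1-x} (3*y + 3) dy dx = 2.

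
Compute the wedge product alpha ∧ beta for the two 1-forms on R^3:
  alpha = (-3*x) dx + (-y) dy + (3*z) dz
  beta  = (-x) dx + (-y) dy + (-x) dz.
alpha ∧ beta = (2*x*y) dx ∧ dy + (3*x*(x + z)) dx ∧ dz + (y*(x + 3*z)) dy ∧ dz

Distribute the wedge, using dx_i ∧ dx_j = -dx_j ∧ dx_i and dx_i ∧ dx_i = 0. For each pair (i, j) with i < j, the coefficient of dx_i ∧ dx_j in alpha ∧ beta is (alpha_i * beta_j - alpha_j * beta_i). Collecting: alpha ∧ beta = (2*x*y) dx ∧ dy + (3*x*(x + z)) dx ∧ dz + (y*(x + 3*z)) dy ∧ dz.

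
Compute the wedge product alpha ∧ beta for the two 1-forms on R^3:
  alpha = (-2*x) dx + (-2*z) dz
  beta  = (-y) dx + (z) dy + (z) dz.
alpha ∧ beta = (-2*x*z) dx ∧ dy + (-2*z*(x + y)) dx ∧ dz + (2*z^2) dy ∧ dz

Distribute the wedge, using dx_i ∧ dx_j = -dx_j ∧ dx_i and dx_i ∧ dx_i = 0. For each pair (i, j) with i < j, the coefficient of dx_i ∧ dx_j in alpha ∧ beta is (alpha_i * beta_j - alpha_j * beta_i). Collecting: alpha ∧ beta = (-2*x*z) dx ∧ dy + (-2*z*(x + y)) dx ∧ dz + (2*z^2) dy ∧ dz.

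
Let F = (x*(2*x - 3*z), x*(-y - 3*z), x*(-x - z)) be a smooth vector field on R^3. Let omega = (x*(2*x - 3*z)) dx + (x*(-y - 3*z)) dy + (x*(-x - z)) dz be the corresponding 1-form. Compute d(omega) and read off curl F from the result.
d(omega) = (3*x) dy ∧ dz + (-x + z) dz ∧ dx + (-y - 3*z) dx ∧ dy; curl F = (3*x, -x + z, -y - 3*z)

d omega = sum_{i<j} (∂f_j/∂x_i - ∂f_i/∂x_j) dx_i ∧ dx_j. Under the identification (dy ∧ dz, dz ∧ dx, dx ∧ dy) ↔ (e_x, e_y, e_z), the coefficients are exactly the components of curl F. Compute:
  ∂R/∂y - ∂Q/∂z = (0) - (-3*x) = 3*x
  ∂P/∂z - ∂R/∂x = (-3*x) - (-2*x - z) = -x + z
  ∂Q/∂x - ∂P/∂y = (-y - 3*z) - (0) = -y - 3*z.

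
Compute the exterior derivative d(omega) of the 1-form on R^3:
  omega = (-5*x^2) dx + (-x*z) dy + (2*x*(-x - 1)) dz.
d(omega) = (-z) dx ∧ dy + (-4*x - 2) dx ∧ dz + (x) dy ∧ dz

For a 1-form omega = sum_i f_i dx_i, the exterior derivative is
  d(omega) = sum_{i < j} (∂f_j/∂x_i - ∂f_i/∂x_j) dx_i ∧ dx_j.
  coefficient of dx ∧ dy: ∂f_2/∂x - ∂f_1/∂y = ∂(-x*z)/∂x - ∂(-5*x^2)/∂y = -z
  coefficient of dx ∧ dz: ∂f_3/∂x - ∂f_1/∂z = ∂(2*x*(-x - 1))/∂x - ∂(-5*x^2)/∂z = -4*x - 2
  coefficient of dy ∧ dz: ∂f_3/∂y - ∂f_2/∂z = ∂(2*x*(-x - 1))/∂y - ∂(-x*z)/∂z = x
Assembling: d(omega) = (-z) dx ∧ dy + (-4*x - 2) dx ∧ dz + (x) dy ∧ dz.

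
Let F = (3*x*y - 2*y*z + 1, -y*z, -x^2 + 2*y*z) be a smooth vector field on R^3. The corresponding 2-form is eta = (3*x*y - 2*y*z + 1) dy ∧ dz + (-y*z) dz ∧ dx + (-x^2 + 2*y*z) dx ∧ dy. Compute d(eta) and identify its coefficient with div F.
d(eta) = (5*y - z) dx ∧ dy ∧ dz; div F = 5*y - z

For a 2-form in R^3 of the form above, applying d gives a 3-form with coefficient ∂P/∂x + ∂Q/∂y + ∂R/∂z:
  ∂P/∂x = 3*y
  ∂Q/∂y = -z
  ∂R/∂z = 2*y
Sum = 5*y - z, which is exactly div F.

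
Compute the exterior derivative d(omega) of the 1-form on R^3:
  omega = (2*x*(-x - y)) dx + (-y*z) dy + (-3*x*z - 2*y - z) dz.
d(omega) = (2*x) dx ∧ dy + (-3*z) dx ∧ dz + (y - 2) dy ∧ dz

For a 1-form omega = sum_i f_i dx_i, the exterior derivative is
  d(omega) = sum_{i < j} (∂f_j/∂x_i - ∂f_i/∂x_j) dx_i ∧ dx_j.
  coefficient of dx ∧ dy: ∂f_2/∂x - ∂f_1/∂y = ∂(-y*z)/∂x - ∂(2*x*(-x - y))/∂y = 2*x
  coefficient of dx ∧ dz: ∂f_3/∂x - ∂f_1/∂z = ∂(-3*x*z - 2*y - z)/∂x - ∂(2*x*(-x - y))/∂z = -3*z
  coefficient of dy ∧ dz: ∂f_3/∂y - ∂f_2/∂z = ∂(-3*x*z - 2*y - z)/∂y - ∂(-y*z)/∂z = y - 2
Assembling: d(omega) = (2*x) dx ∧ dy + (-3*z) dx ∧ dz + (y - 2) dy ∧ dz.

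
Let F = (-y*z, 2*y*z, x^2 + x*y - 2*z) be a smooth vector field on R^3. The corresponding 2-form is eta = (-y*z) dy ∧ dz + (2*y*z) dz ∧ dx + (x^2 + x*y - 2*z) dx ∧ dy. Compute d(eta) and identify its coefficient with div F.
d(eta) = (2*z - 2) dx ∧ dy ∧ dz; div F = 2*z - 2

For a 2-form in R^3 of the form above, applying d gives a 3-form with coefficient ∂P/∂x + ∂Q/∂y + ∂R/∂z:
  ∂P/∂x = 0
  ∂Q/∂y = 2*z
  ∂R/∂z = -2
Sum = 2*z - 2, which is exactly div F.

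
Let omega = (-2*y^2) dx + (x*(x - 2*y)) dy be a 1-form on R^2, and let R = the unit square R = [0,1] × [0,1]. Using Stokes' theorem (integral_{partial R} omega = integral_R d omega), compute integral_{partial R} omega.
integral_(partial R) omega = 2

Stokes: integral_partial_R omega = integral_R d omega with d omega = (∂Q/∂x - ∂P/∂y) dx ∧ dy.
  ∂Q/∂x = 2*x - 2*y
  ∂P/∂y = -4*y
  integrand = ∂Q/∂x - ∂P/∂y = 2*x + 2*y.
Integrating over R: integral_0^1 integral_0^1 (2*x + 2*y) dx dy = 2.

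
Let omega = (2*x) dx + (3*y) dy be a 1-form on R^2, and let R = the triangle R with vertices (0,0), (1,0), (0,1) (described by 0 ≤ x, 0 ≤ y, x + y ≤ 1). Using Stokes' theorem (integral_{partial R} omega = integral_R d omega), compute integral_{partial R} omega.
integral_(partial R) omega = 0

Stokes: integral_partial_R omega = integral_R d omega with d omega = (∂Q/∂x - ∂P/∂y) dx ∧ dy.
  ∂Q/∂x = 0
  ∂P/∂y = 0
  integrand = ∂Q/∂x - ∂P/∂y = 0.
Integrating over R: integral_0^1 integral_0^{1-x} (0) dy dx = 0.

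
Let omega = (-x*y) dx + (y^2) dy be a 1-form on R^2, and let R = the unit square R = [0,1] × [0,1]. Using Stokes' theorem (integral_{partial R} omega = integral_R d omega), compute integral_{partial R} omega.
integral_(partial R) omega = 1/2

Stokes: integral_partial_R omega = integral_R d omega with d omega = (∂Q/∂x - ∂P/∂y) dx ∧ dy.
  ∂Q/∂x = 0
  ∂P/∂y = -x
  integrand = ∂Q/∂x - ∂P/∂y = x.
Integrating over R: integral_0^1 integral_0^1 (x) dx dy = 1/2.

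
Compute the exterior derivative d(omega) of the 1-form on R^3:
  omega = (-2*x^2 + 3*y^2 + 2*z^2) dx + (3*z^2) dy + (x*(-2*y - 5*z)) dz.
d(omega) = (-6*y) dx ∧ dy + (-2*y - 9*z) dx ∧ dz + (-2*x - 6*z) dy ∧ dz

For a 1-form omega = sum_i f_i dx_i, the exterior derivative is
  d(omega) = sum_{i < j} (∂f_j/∂x_i - ∂f_i/∂x_j) dx_i ∧ dx_j.
  coefficient of dx ∧ dy: ∂f_2/∂x - ∂f_1/∂y = ∂(3*z^2)/∂x - ∂(-2*x^2 + 3*y^2 + 2*z^2)/∂y = -6*y
  coefficient of dx ∧ dz: ∂f_3/∂x - ∂f_1/∂z = ∂(x*(-2*y - 5*z))/∂x - ∂(-2*x^2 + 3*y^2 + 2*z^2)/∂z = -2*y - 9*z
  coefficient of dy ∧ dz: ∂f_3/∂y - ∂f_2/∂z = ∂(x*(-2*y - 5*z))/∂y - ∂(3*z^2)/∂z = -2*x - 6*z
Assembling: d(omega) = (-6*y) dx ∧ dy + (-2*y - 9*z) dx ∧ dz + (-2*x - 6*z) dy ∧ dz.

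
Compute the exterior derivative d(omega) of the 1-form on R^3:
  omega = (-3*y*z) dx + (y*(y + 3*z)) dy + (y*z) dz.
d(omega) = (3*z) dx ∧ dy + (3*y) dx ∧ dz + (-3*y + z) dy ∧ dz

For a 1-form omega = sum_i f_i dx_i, the exterior derivative is
  d(omega) = sum_{i < j} (∂f_j/∂x_i - ∂f_i/∂x_j) dx_i ∧ dx_j.
  coefficient of dx ∧ dy: ∂f_2/∂x - ∂f_1/∂y = ∂(y*(y + 3*z))/∂x - ∂(-3*y*z)/∂y = 3*z
  coefficient of dx ∧ dz: ∂f_3/∂x - ∂f_1/∂z = ∂(y*z)/∂x - ∂(-3*y*z)/∂z = 3*y
  coefficient of dy ∧ dz: ∂f_3/∂y - ∂f_2/∂z = ∂(y*z)/∂y - ∂(y*(y + 3*z))/∂z = -3*y + z
Assembling: d(omega) = (3*z) dx ∧ dy + (3*y) dx ∧ dz + (-3*y + z) dy ∧ dz.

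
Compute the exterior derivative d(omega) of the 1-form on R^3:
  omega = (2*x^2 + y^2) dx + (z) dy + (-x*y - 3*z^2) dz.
d(omega) = (-2*y) dx ∧ dy + (-y) dx ∧ dz + (-x - 1) dy ∧ dz

For a 1-form omega = sum_i f_i dx_i, the exterior derivative is
  d(omega) = sum_{i < j} (∂f_j/∂x_i - ∂f_i/∂x_j) dx_i ∧ dx_j.
  coefficient of dx ∧ dy: ∂f_2/∂x - ∂f_1/∂y = ∂(z)/∂x - ∂(2*x^2 + y^2)/∂y = -2*y
  coefficient of dx ∧ dz: ∂f_3/∂x - ∂f_1/∂z = ∂(-x*y - 3*z^2)/∂x - ∂(2*x^2 + y^2)/∂z = -y
  coefficient of dy ∧ dz: ∂f_3/∂y - ∂f_2/∂z = ∂(-x*y - 3*z^2)/∂y - ∂(z)/∂z = -x - 1
Assembling: d(omega) = (-2*y) dx ∧ dy + (-y) dx ∧ dz + (-x - 1) dy ∧ dz.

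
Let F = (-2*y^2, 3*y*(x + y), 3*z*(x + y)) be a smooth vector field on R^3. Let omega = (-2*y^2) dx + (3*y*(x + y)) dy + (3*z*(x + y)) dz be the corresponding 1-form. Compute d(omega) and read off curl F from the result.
d(omega) = (3*z) dy ∧ dz + (-3*z) dz ∧ dx + (7*y) dx ∧ dy; curl F = (3*z, -3*z, 7*y)

d omega = sum_{i<j} (∂f_j/∂x_i - ∂f_i/∂x_j) dx_i ∧ dx_j. Under the identification (dy ∧ dz, dz ∧ dx, dx ∧ dy) ↔ (e_x, e_y, e_z), the coefficients are exactly the components of curl F. Compute:
  ∂R/∂y - ∂Q/∂z = (3*z) - (0) = 3*z
  ∂P/∂z - ∂R/∂x = (0) - (3*z) = -3*z
  ∂Q/∂x - ∂P/∂y = (3*y) - (-4*y) = 7*y.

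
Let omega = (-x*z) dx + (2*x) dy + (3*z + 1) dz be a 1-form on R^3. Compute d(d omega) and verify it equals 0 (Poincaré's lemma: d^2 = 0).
d(d omega) = 0

Step 1: d omega = sum_{i<j} (∂f_j/∂x_i - ∂f_i/∂x_j) dx_i ∧ dx_j:
  coeff of dx ∧ dy: 2
  coeff of dx ∧ dz: x
  coeff of dy ∧ dz: 0
Step 2: Apply d again to each 2-form coefficient. The only possible 3-form in R^3 is dx ∧ dy ∧ dz, with coefficient
  ∂(coeff of dy∧dz)/∂x - ∂(coeff of dx∧dz)/∂y + ∂(coeff of dx∧dy)/∂z
  = ∂/∂x (0) - ∂/∂y (x) + ∂/∂z (2).
Each of these terms simplifies to sums of mixed partials that cancel in pairs. The result is 0 (by equality of mixed partials for smooth functions — Schwarz / Clairaut).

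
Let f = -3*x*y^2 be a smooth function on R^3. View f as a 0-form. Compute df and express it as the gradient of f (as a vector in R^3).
df = (-3*y^2) dx + (-6*x*y) dy + (0) dz; grad f = (-3*y^2, -6*x*y, 0)

For a 0-form f, d f = (∂f/∂x) dx + (∂f/∂y) dy + (∂f/∂z) dz. The components of the vector representation are exactly the entries of grad f in Cartesian coordinates:
  ∂f/∂x = -3*y^2
  ∂f/∂y = -6*x*y
  ∂f/∂z = 0.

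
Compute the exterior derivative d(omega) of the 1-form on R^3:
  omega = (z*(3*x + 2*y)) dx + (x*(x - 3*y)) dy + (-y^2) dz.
d(omega) = (2*x - 3*y - 2*z) dx ∧ dy + (-3*x - 2*y) dx ∧ dz + (-2*y) dy ∧ dz

For a 1-form omega = sum_i f_i dx_i, the exterior derivative is
  d(omega) = sum_{i < j} (∂f_j/∂x_i - ∂f_i/∂x_j) dx_i ∧ dx_j.
  coefficient of dx ∧ dy: ∂f_2/∂x - ∂f_1/∂y = ∂(x*(x - 3*y))/∂x - ∂(z*(3*x + 2*y))/∂y = 2*x - 3*y - 2*z
  coefficient of dx ∧ dz: ∂f_3/∂x - ∂f_1/∂z = ∂(-y^2)/∂x - ∂(z*(3*x + 2*y))/∂z = -3*x - 2*y
  coefficient of dy ∧ dz: ∂f_3/∂y - ∂f_2/∂z = ∂(-y^2)/∂y - ∂(x*(x - 3*y))/∂z = -2*y
Assembling: d(omega) = (2*x - 3*y - 2*z) dx ∧ dy + (-3*x - 2*y) dx ∧ dz + (-2*y) dy ∧ dz.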